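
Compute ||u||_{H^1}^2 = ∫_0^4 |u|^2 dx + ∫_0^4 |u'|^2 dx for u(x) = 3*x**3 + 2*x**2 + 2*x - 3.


||u||_{H^1}^2 = 5681908/105

The H^1 norm (squared) on an interval (0, L) is
  ||u||_{H^1}^2 = ∫_0^L u(x)^2 dx + ∫_0^L u'(x)^2 dx.
Compute u'(x) = 9*x**2 + 4*x + 2.
Then u(x)^2 = 9*x**6 + 12*x**5 + 16*x**4 - 10*x**3 - 8*x**2 - 12*x + 9 and u'(x)^2 = 81*x**4 + 72*x**3 + 52*x**2 + 16*x + 4.
Integrate each monomial from 0 to 4 using ∫_0^4 c·x^n dx = c·4^(n+1)/(n+1):
  ∫_0^4 u(x)^2 dx = ∫_0^4 (9*x^6 + 12*x^5 + 16*x^4 - 10*x^3 - 8*x^2 - 12*x + 9) dx. Term by term:
    ∫_0^4 9*x^6 dx = 147456/7;  ∫_0^4 12*x^5 dx = 8192;  ∫_0^4 16*x^4 dx = 16384/5;
    ∫_0^4 -10*x^3 dx = -640;  ∫_0^4 -8*x^2 dx = -512/3;  ∫_0^4 -12*x dx = -96;
    ∫_0^4 9 dx = 36.
  Sum: 147456/7 + 8192 + 16384/5 − 640 − 512/3 − 96 + 36 = 3324644/105.
  ∫_0^4 u'(x)^2 dx = ∫_0^4 (81*x^4 + 72*x^3 + 52*x^2 + 16*x + 4) dx. Term by term:
    ∫_0^4 81*x^4 dx = 82944/5;  ∫_0^4 72*x^3 dx = 4608;  ∫_0^4 52*x^2 dx = 3328/3;
    ∫_0^4 16*x dx = 128;  ∫_0^4 4 dx = 16.
  Sum: 82944/5 + 4608 + 3328/3 + 128 + 16 = 336752/15.
Adding: ||u||_{H^1}^2 = 3324644/105 + 336752/15 = 5681908/105.


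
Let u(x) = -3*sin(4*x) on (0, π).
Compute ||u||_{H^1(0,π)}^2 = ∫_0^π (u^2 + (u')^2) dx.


||u||_{H^1(0,π)}^2 = 153*π/2

u'(x) = -12*cos(4*x).
Expand u² and (u')² and integrate term by term on (0, π), using: for integers n ≥ 1, ∫_0^π sin²(nx) dx = ∫_0^π cos²(nx) dx = π/2; for n ≠ n', ∫_0^π sin(nx)sin(n'x) dx = ∫_0^π cos(nx)cos(n'x) dx = 0; and by product-to-sum, ∫_0^π sin(nx)cos(n'x) dx = ½∫_0^π [sin((n+n')x) + sin((n−n')x)] dx, which is 0 when n+n' is even and 2n/(n²−n'²) when n+n' is odd (it need not vanish on (0, π)).
  u² squared terms: (-3)²·∫sin(4x)² dx = 9·π/2 = 9*π/2.
  So ∫_0^π u² dx = 9*π/2.
  (u')² squared terms: (-12)²·∫cos(4x)² dx = 144·π/2 = 72*π.
  So ∫_0^π (u')² dx = 72*π.
||u||_{H^1}^2 = (9*π/2) + (72*π) = 153*π/2.


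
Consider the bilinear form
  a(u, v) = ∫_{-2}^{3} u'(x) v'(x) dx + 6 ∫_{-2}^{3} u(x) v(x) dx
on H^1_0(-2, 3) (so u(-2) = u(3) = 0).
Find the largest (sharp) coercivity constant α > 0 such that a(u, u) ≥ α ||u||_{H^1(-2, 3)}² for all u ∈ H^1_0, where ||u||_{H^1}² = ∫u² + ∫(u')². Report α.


α = 1

Coercivity of a(·,·) on H^1_0(-2, 3) means a(u, u) ≥ α ||u||_{H^1}² for every u ∈ H^1_0.
The interval has length L = 5, and Poincaré/coercivity depend only on L. Here a(u, u) = ∫(u')² + (6)·∫u².
Here c = 6 ≥ 1, so a(u,u) = ∫(u')² + c∫u² ≥ ∫(u')² + ∫u² = ||u||_{H^1}², i.e. α = 1 works. No larger α is possible: a(u,u) ≥ α||u||_{H^1}² means (1−α)∫(u')² ≥ (α−c)∫u², and for the modes u_n = sin(nπ(x−x₀)/L) (x₀ the left endpoint) one has ∫u_n²/∫(u_n')² = (L/(nπ))² → 0, so a(u_n,u_n)/||u_n||_{H^1}² → 1. Hence the optimal constant is α = 1.
Therefore α = 1.


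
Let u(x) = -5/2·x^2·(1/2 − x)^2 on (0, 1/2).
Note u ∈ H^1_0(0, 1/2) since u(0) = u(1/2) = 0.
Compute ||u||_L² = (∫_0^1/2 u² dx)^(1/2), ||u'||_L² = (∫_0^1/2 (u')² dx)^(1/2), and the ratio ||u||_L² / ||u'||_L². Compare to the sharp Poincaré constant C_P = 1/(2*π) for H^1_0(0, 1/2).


||u||_L² / ||u'||_L² = sqrt(3)/12 < C_P = 1/(2*π).

u(x) = -5/2·x^2·(1/2 − x)^2, so u'(x) = 5*x*(-8*x^2 + 6*x - 1)/4.
u(x) = -5/2·x^2·(1/2 − x)^2 vanishes at x = 0 and x = 1/2, so u ∈ H^1_0(0, 1/2). Differentiate via the product rule and integrate the resulting polynomials term by term.
  ∫_0^1/2 u² dx = ∫_0^1/2 (25*x^8/4 - 25*x^7/2 + 75*x^6/8 - 25*x^5/8 + 25*x^4/64) dx. Term by term:
    ∫_0^1/2 25*x^8/4 dx = 25/18432;  ∫_0^1/2 -25*x^7/2 dx = -25/4096;  ∫_0^1/2 75*x^6/8 dx = 75/7168;
    ∫_0^1/2 -25*x^5/8 dx = -25/3072;  ∫_0^1/2 25*x^4/64 dx = 5/2048.
  Sum: 25/18432 − 25/4096 + 75/7168 − 25/3072 + 5/2048 = 5/258048.
  ∫_0^1/2 (u')² dx = ∫_0^1/2 (100*x^6 - 150*x^5 + 325*x^4/4 - 75*x^3/4 + 25*x^2/16) dx. Term by term:
    ∫_0^1/2 100*x^6 dx = 25/224;  ∫_0^1/2 -150*x^5 dx = -25/64;  ∫_0^1/2 325*x^4/4 dx = 65/128;
    ∫_0^1/2 -75*x^3/4 dx = -75/256;  ∫_0^1/2 25*x^2/16 dx = 25/384.
  Sum: 25/224 − 25/64 + 65/128 − 75/256 + 25/384 = 5/5376.
∫_0^1/2 u² dx = 5/258048, so ||u||_L² = sqrt(35)/1344.
∫_0^1/2 (u')² dx = 5/5376, so ||u'||_L² = sqrt(105)/336.
Ratio ||u||_L² / ||u'||_L² = sqrt(3)/12.
Sharp Poincaré constant on H^1_0(0, 1/2) is C_P = L/π = 1/(2*π), achieved by sin(2*π·x).
A polynomial bump cannot attain the sharp Poincaré constant (only the first sine eigenfunction does), so the ratio is strictly less than C_P, consistent with ||u||_L² ≤ C_P ||u'||_L².


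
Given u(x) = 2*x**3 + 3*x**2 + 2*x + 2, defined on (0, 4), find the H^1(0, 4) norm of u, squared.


||u||_{H^1}^2 = 3801632/105

The H^1 norm (squared) on an interval (0, L) is
  ||u||_{H^1}^2 = ∫_0^L u(x)^2 dx + ∫_0^L u'(x)^2 dx.
Compute u'(x) = 6*x**2 + 6*x + 2.
Then u(x)^2 = 4*x**6 + 12*x**5 + 17*x**4 + 20*x**3 + 16*x**2 + 8*x + 4 and u'(x)^2 = 36*x**4 + 72*x**3 + 60*x**2 + 24*x + 4.
Integrate each monomial from 0 to 4 using ∫_0^4 c·x^n dx = c·4^(n+1)/(n+1):
  ∫_0^4 u(x)^2 dx = ∫_0^4 (4*x^6 + 12*x^5 + 17*x^4 + 20*x^3 + 16*x^2 + 8*x + 4) dx. Term by term:
    ∫_0^4 4*x^6 dx = 65536/7;  ∫_0^4 12*x^5 dx = 8192;  ∫_0^4 17*x^4 dx = 17408/5;
    ∫_0^4 20*x^3 dx = 1280;  ∫_0^4 16*x^2 dx = 1024/3;  ∫_0^4 8*x dx = 64;
    ∫_0^4 4 dx = 16.
  Sum: 65536/7 + 8192 + 17408/5 + 1280 + 1024/3 + 64 + 16 = 2387408/105.
  ∫_0^4 u'(x)^2 dx = ∫_0^4 (36*x^4 + 72*x^3 + 60*x^2 + 24*x + 4) dx. Term by term:
    ∫_0^4 36*x^4 dx = 36864/5;  ∫_0^4 72*x^3 dx = 4608;  ∫_0^4 60*x^2 dx = 1280;
    ∫_0^4 24*x dx = 192;  ∫_0^4 4 dx = 16.
  Sum: 36864/5 + 4608 + 1280 + 192 + 16 = 67344/5.
Adding: ||u||_{H^1}^2 = 2387408/105 + 67344/5 = 3801632/105.


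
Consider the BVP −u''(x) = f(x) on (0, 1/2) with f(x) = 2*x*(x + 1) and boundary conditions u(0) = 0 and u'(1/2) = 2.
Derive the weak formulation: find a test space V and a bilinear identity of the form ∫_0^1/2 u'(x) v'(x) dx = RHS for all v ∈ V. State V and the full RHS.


V = {v ∈ H^1(0, 1/2) : v(0) = 0} (test functions vanish at x = 0 where u is specified); weak form: ∫_0^1/2 u'v' dx = ∫_0^1/2 (2*x*(x + 1)) v dx + 2·v(1/2) for all v ∈ V.

Multiply both sides by a test function v and integrate from 0 to 1/2:
  ∫_0^1/2 −u''(x) v(x) dx = ∫_0^1/2 f(x) v(x) dx.
Integrate the LHS by parts once:
  ∫_0^1/2 −u'' v dx = −[u'(x) v(x)]_0^1/2 + ∫_0^1/2 u'(x) v'(x) dx.
Thus ∫_0^1/2 u'(x) v'(x) dx = ∫_0^1/2 f(x) v(x) dx + [u'(x) v(x)]_0^1/2.
Choose V so that boundary terms are either known or forced to vanish.
Mixed BC: u(0) = 0 (Dirichlet) and u'(1/2) = 2 (Neumann). Define V = {v ∈ H^1(0, 1/2) : v(0) = 0}. Then [u' v]_0^1/2 = u'(1/2)·v(1/2) − u'(0)·0 = 2·v(1/2).
Weak formulation: find u (satisfying any essential BC) such that ∫_0^1/2 u'(x) v'(x) dx = ∫_0^1/2 f v dx + 2·v(1/2) for all v ∈ V (Dirichlet at 0 absorbed into V; Neumann datum at x = 1/2 contributes the boundary term).
Substituting f(x) = 2*x*(x + 1), the right-hand side is ∫_0^1/2 (2*x*(x + 1)) v dx + 2·v(1/2).


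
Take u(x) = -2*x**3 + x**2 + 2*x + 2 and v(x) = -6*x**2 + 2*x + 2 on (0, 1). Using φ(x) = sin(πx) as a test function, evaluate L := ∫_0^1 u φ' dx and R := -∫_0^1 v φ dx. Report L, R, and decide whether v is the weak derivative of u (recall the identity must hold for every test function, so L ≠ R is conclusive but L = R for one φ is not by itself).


LHS = -24/π^3, RHS = -24/π^3. Yes, v = u' weakly.

u(x) = -2*x**3 + x**2 + 2*x + 2, classical derivative u'(x) = -6*x**2 + 2*x + 2.
φ(x) = sin(πx), so φ'(x) = π*cos(π*x).
Note φ(0) = φ(1) = 0, so the boundary term u·φ vanishes.
LHS = ∫_0^1 u(x) φ'(x) dx = ∫_0^1 (-2*π*x^3*cos(π*x) + π*x^2*cos(π*x) + 2*π*x*cos(π*x) + 2*π*cos(π*x)) dx. Term by term:
  ∫_0^1 2*π*cos(π*x) dx = 0;  ∫_0^1 π*x^2*cos(π*x) dx = -2/π;  ∫_0^1 -2*π*x^3*cos(π*x) dx = -24/π^3 + 6/π;
  ∫_0^1 2*π*x*cos(π*x) dx = -4/π.
Sum: 0 − 2/π + -24/π^3 + 6/π − 4/π = -24/π^3.
So LHS = -24/π^3.
∫_0^1 v(x) φ(x) dx = ∫_0^1 (-6*x^2*sin(π*x) + 2*x*sin(π*x) + 2*sin(π*x)) dx. Term by term:
  ∫_0^1 2*sin(π*x) dx = 4/π;  ∫_0^1 -6*x^2*sin(π*x) dx = -6/π + 24/π^3;  ∫_0^1 2*x*sin(π*x) dx = 2/π.
Sum: 4/π + -6/π + 24/π^3 + 2/π = 24/π^3.
So RHS = -∫_0^1 v(x) φ(x) dx = -24/π^3.
LHS = RHS, so the identity holds for this test φ.
Moreover u is smooth here and v(x) = u'(x) = -6*x**2 + 2*x + 2 pointwise, so the identity holds for every test function. Hence v is the weak derivative of u.


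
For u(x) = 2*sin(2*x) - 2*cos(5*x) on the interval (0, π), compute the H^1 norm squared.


||u||_{H^1(0,π)}^2 = 832/21 + 62*π

u'(x) = 10*sin(5*x) + 4*cos(2*x).
Expand u² and (u')² and integrate term by term on (0, π), using: for integers n ≥ 1, ∫_0^π sin²(nx) dx = ∫_0^π cos²(nx) dx = π/2; for n ≠ n', ∫_0^π sin(nx)sin(n'x) dx = ∫_0^π cos(nx)cos(n'x) dx = 0; and by product-to-sum, ∫_0^π sin(nx)cos(n'x) dx = ½∫_0^π [sin((n+n')x) + sin((n−n')x)] dx, which is 0 when n+n' is even and 2n/(n²−n'²) when n+n' is odd (it need not vanish on (0, π)).
  u² squared terms: (-2)²·∫cos(5x)² dx = 4·π/2 = 2*π;  (2)²·∫sin(2x)² dx = 4·π/2 = 2*π.
  u² cross terms: 2·(-2)·(2)·∫cos(5x)·sin(2x) dx = -8·(-4/21) = 32/21.
  So ∫_0^π u² dx = 2*π + 2*π + 32/21 = 32/21 + 4*π.
  (u')² squared terms: (4)²·∫cos(2x)² dx = 16·π/2 = 8*π;  (10)²·∫sin(5x)² dx = 100·π/2 = 50*π.
  (u')² cross terms: 2·(4)·(10)·∫cos(2x)·sin(5x) dx = 80·(10/21) = 800/21.
  So ∫_0^π (u')² dx = 8*π + 50*π + 800/21 = 800/21 + 58*π.
||u||_{H^1}^2 = (32/21 + 4*π) + (800/21 + 58*π) = 832/21 + 62*π.


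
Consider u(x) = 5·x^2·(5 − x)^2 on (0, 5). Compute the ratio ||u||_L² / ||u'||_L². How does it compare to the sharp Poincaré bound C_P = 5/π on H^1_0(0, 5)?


||u||_L² / ||u'||_L² = 5*sqrt(3)/6 < C_P = 5/π.

u(x) = 5·x^2·(5 − x)^2, so u'(x) = 10*x*(x - 5)*(2*x - 5).
u(x) = 5·x^2·(5 − x)^2 vanishes at x = 0 and x = 5, so u ∈ H^1_0(0, 5). Differentiate via the product rule and integrate the resulting polynomials term by term.
  ∫_0^5 u² dx = ∫_0^5 (25*x^8 - 500*x^7 + 3750*x^6 - 12500*x^5 + 15625*x^4) dx. Term by term:
    ∫_0^5 25*x^8 dx = 48828125/9;  ∫_0^5 -500*x^7 dx = -48828125/2;  ∫_0^5 3750*x^6 dx = 292968750/7;
    ∫_0^5 -12500*x^5 dx = -97656250/3;  ∫_0^5 15625*x^4 dx = 9765625.
  Sum: 48828125/9 − 48828125/2 + 292968750/7 − 97656250/3 + 9765625 = 9765625/126.
  ∫_0^5 (u')² dx = ∫_0^5 (400*x^6 - 6000*x^5 + 32500*x^4 - 75000*x^3 + 62500*x^2) dx. Term by term:
    ∫_0^5 400*x^6 dx = 31250000/7;  ∫_0^5 -6000*x^5 dx = -15625000;  ∫_0^5 32500*x^4 dx = 20312500;
    ∫_0^5 -75000*x^3 dx = -11718750;  ∫_0^5 62500*x^2 dx = 7812500/3.
  Sum: 31250000/7 − 15625000 + 20312500 − 11718750 + 7812500/3 = 781250/21.
∫_0^5 u² dx = 9765625/126, so ||u||_L² = 3125*sqrt(14)/42.
∫_0^5 (u')² dx = 781250/21, so ||u'||_L² = 625*sqrt(42)/21.
Ratio ||u||_L² / ||u'||_L² = 5*sqrt(3)/6.
Sharp Poincaré constant on H^1_0(0, 5) is C_P = L/π = 5/π, achieved by sin(π/5·x).
A polynomial bump cannot attain the sharp Poincaré constant (only the first sine eigenfunction does), so the ratio is strictly less than C_P, consistent with ||u||_L² ≤ C_P ||u'||_L².


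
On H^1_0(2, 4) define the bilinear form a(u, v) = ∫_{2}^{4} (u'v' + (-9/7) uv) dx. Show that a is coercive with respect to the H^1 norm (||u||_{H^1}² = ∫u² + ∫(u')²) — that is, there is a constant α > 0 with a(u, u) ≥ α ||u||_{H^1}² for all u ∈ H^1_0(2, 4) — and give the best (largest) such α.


α = (-36/7 + π^2)/(4 + π^2)

Coercivity of a(·,·) on H^1_0(2, 4) means a(u, u) ≥ α ||u||_{H^1}² for every u ∈ H^1_0.
The interval has length L = 2, and Poincaré/coercivity depend only on L. Here a(u, u) = ∫(u')² + (-9/7)·∫u².
Here c = -9/7 < 0 with |c| < (π/L)² = π^2/4, so coercivity still holds. The condition a(u,u) ≥ α||u||_{H^1}² reads (1−α)∫(u')² ≥ (α−c)∫u². Any admissible α is ≤ 1 (rapidly oscillating u have ∫u²/∫(u')² → 0), and α = 1 would force 0 ≥ (1−c)∫u², impossible since c < 1; so 1−α > 0. By the sharp Poincaré inequality on H^1_0 of an interval of length L, ∫(u')² ≥ (π/L)²∫u² with equality for the first sine mode sin(π(x−x₀)/L) (x₀ the left endpoint), so the inequality holds for all u iff (1−α)(π/L)² ≥ α − c, i.e. α ≤ ((π/L)² + c)/((π/L)² + 1) = (1 + c(L/π)²)/(1 + (L/π)²). (Direct route, valid since c ≤ 0: Poincaré gives c∫u² ≥ c(L/π)²∫(u')², so a(u,u) ≥ (1 + c(L/π)²)∫(u')², while ||u||_{H^1}² ≤ (1 + (L/π)²)∫(u')²; dividing yields the same α.) With (π/L)² = π^2/4 and c = -9/7, the largest admissible constant is α = ((π/L)² + c)/((π/L)² + 1).
Simplifying, α = (-36/7 + π^2)/(4 + π^2).


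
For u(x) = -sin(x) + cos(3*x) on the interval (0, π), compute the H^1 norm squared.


||u||_{H^1(0,π)}^2 = 6*π

u'(x) = -3*sin(3*x) - cos(x).
Expand u² and (u')² and integrate term by term on (0, π), using: for integers n ≥ 1, ∫_0^π sin²(nx) dx = ∫_0^π cos²(nx) dx = π/2; for n ≠ n', ∫_0^π sin(nx)sin(n'x) dx = ∫_0^π cos(nx)cos(n'x) dx = 0; and by product-to-sum, ∫_0^π sin(nx)cos(n'x) dx = ½∫_0^π [sin((n+n')x) + sin((n−n')x)] dx, which is 0 when n+n' is even and 2n/(n²−n'²) when n+n' is odd (it need not vanish on (0, π)).
  u² squared terms: (-1)²·∫sin(x)² dx = 1·π/2 = π/2;  (1)²·∫cos(3x)² dx = 1·π/2 = π/2.
  u² cross terms: 2·(-1)·(1)·∫sin(x)·cos(3x) dx = -2·(0) = 0.
  So ∫_0^π u² dx = π/2 + π/2 + 0 = π.
  (u')² squared terms: (-1)²·∫cos(x)² dx = 1·π/2 = π/2;  (-3)²·∫sin(3x)² dx = 9·π/2 = 9*π/2.
  (u')² cross terms: 2·(-1)·(-3)·∫cos(x)·sin(3x) dx = 6·(0) = 0.
  So ∫_0^π (u')² dx = π/2 + 9*π/2 + 0 = 5*π.
||u||_{H^1}^2 = (π) + (5*π) = 6*π.


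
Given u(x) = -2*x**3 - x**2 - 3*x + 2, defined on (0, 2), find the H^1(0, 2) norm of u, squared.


||u||_{H^1}^2 = 69658/105

The H^1 norm (squared) on an interval (0, L) is
  ||u||_{H^1}^2 = ∫_0^L u(x)^2 dx + ∫_0^L u'(x)^2 dx.
Compute u'(x) = -6*x**2 - 2*x - 3.
Then u(x)^2 = 4*x**6 + 4*x**5 + 13*x**4 - 2*x**3 + 5*x**2 - 12*x + 4 and u'(x)^2 = 36*x**4 + 24*x**3 + 40*x**2 + 12*x + 9.
Integrate each monomial from 0 to 2 using ∫_0^2 c·x^n dx = c·2^(n+1)/(n+1):
  ∫_0^2 u(x)^2 dx = ∫_0^2 (4*x^6 + 4*x^5 + 13*x^4 - 2*x^3 + 5*x^2 - 12*x + 4) dx. Term by term:
    ∫_0^2 4*x^6 dx = 512/7;  ∫_0^2 4*x^5 dx = 128/3;  ∫_0^2 13*x^4 dx = 416/5;
    ∫_0^2 -2*x^3 dx = -8;  ∫_0^2 5*x^2 dx = 40/3;  ∫_0^2 -12*x dx = -24;
    ∫_0^2 4 dx = 8.
  Sum: 512/7 + 128/3 + 416/5 − 8 + 40/3 − 24 + 8 = 6592/35.
  ∫_0^2 u'(x)^2 dx = ∫_0^2 (36*x^4 + 24*x^3 + 40*x^2 + 12*x + 9) dx. Term by term:
    ∫_0^2 36*x^4 dx = 1152/5;  ∫_0^2 24*x^3 dx = 96;  ∫_0^2 40*x^2 dx = 320/3;
    ∫_0^2 12*x dx = 24;  ∫_0^2 9 dx = 18.
  Sum: 1152/5 + 96 + 320/3 + 24 + 18 = 7126/15.
Adding: ||u||_{H^1}^2 = 6592/35 + 7126/15 = 69658/105.


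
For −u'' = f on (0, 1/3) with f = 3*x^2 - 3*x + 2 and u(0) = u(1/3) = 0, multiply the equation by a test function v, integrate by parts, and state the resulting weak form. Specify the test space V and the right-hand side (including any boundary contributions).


V = H^1_0(0, 1/3) (so v(0) = v(1/3) = 0); weak form: ∫_0^1/3 u'v' dx = ∫_0^1/3 (3*x^2 - 3*x + 2) v dx for all v ∈ V.

Multiply both sides by a test function v and integrate from 0 to 1/3:
  ∫_0^1/3 −u''(x) v(x) dx = ∫_0^1/3 f(x) v(x) dx.
Integrate the LHS by parts once:
  ∫_0^1/3 −u'' v dx = −[u'(x) v(x)]_0^1/3 + ∫_0^1/3 u'(x) v'(x) dx.
Thus ∫_0^1/3 u'(x) v'(x) dx = ∫_0^1/3 f(x) v(x) dx + [u'(x) v(x)]_0^1/3.
Choose V so that boundary terms are either known or forced to vanish.
u is Dirichlet: u(0) = u(1/3) = 0. Let V = H^1_0(0, 1/3); then v(0) = v(1/3) = 0, and [u' v]_0^1/3 = 0.
Weak formulation: find u (satisfying any essential BC) such that ∫_0^1/3 u'(x) v'(x) dx = ∫_0^1/3 f v dx for all v ∈ V.
Substituting f(x) = 3*x^2 - 3*x + 2, the right-hand side is ∫_0^1/3 (3*x^2 - 3*x + 2) v dx.


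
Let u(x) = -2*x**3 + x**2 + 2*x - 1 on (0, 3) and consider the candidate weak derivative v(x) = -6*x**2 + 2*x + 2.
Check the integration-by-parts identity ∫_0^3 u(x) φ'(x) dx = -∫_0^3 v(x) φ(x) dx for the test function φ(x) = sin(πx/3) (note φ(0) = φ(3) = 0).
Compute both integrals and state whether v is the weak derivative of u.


LHS = -648/π^3 + 132/π, RHS = -648/π^3 + 132/π. Yes, v = u' weakly.

u(x) = -2*x**3 + x**2 + 2*x - 1, classical derivative u'(x) = -6*x**2 + 2*x + 2.
φ(x) = sin(πx/3), so φ'(x) = π*cos(π*x/3)/3.
Note φ(0) = φ(3) = 0, so the boundary term u·φ vanishes.
LHS = ∫_0^3 u(x) φ'(x) dx = ∫_0^3 (-2*π*x^3*cos(π*x/3)/3 + π*x^2*cos(π*x/3)/3 + 2*π*x*cos(π*x/3)/3 - π*cos(π*x/3)/3) dx. Term by term:
  ∫_0^3 -π*cos(π*x/3)/3 dx = 0;  ∫_0^3 -2*π*x^3*cos(π*x/3)/3 dx = -648/π^3 + 162/π;  ∫_0^3 π*x^2*cos(π*x/3)/3 dx = -18/π;
  ∫_0^3 2*π*x*cos(π*x/3)/3 dx = -12/π.
Sum: 0 + -648/π^3 + 162/π − 18/π − 12/π = -648/π^3 + 132/π.
So LHS = -648/π^3 + 132/π.
∫_0^3 v(x) φ(x) dx = ∫_0^3 (-6*x^2*sin(π*x/3) + 2*x*sin(π*x/3) + 2*sin(π*x/3)) dx. Term by term:
  ∫_0^3 2*sin(π*x/3) dx = 12/π;  ∫_0^3 -6*x^2*sin(π*x/3) dx = -162/π + 648/π^3;  ∫_0^3 2*x*sin(π*x/3) dx = 18/π.
Sum: 12/π + -162/π + 648/π^3 + 18/π = -132/π + 648/π^3.
So RHS = -∫_0^3 v(x) φ(x) dx = -648/π^3 + 132/π.
LHS = RHS, so the identity holds for this test φ.
Moreover u is smooth here and v(x) = u'(x) = -6*x**2 + 2*x + 2 pointwise, so the identity holds for every test function. Hence v is the weak derivative of u.


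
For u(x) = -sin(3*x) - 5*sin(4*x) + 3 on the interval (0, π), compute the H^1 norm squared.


||u||_{H^1(0,π)}^2 = -4 + 453*π/2

u'(x) = -3*cos(3*x) - 20*cos(4*x).
Expand u² and (u')² and integrate term by term on (0, π), using: for integers n ≥ 1, ∫_0^π sin²(nx) dx = ∫_0^π cos²(nx) dx = π/2; for n ≠ n', ∫_0^π sin(nx)sin(n'x) dx = ∫_0^π cos(nx)cos(n'x) dx = 0; and by product-to-sum, ∫_0^π sin(nx)cos(n'x) dx = ½∫_0^π [sin((n+n')x) + sin((n−n')x)] dx, which is 0 when n+n' is even and 2n/(n²−n'²) when n+n' is odd (it need not vanish on (0, π)). For the constant mode: ∫_0^π 1 dx = π, ∫_0^π cos(nx) dx = 0, ∫_0^π sin(nx) dx = (1−(−1)^n)/n.
  u² squared terms: (3)²·∫1 dx = 9·π = 9*π;  (-1)²·∫sin(3x)² dx = 1·π/2 = π/2;  (-5)²·∫sin(4x)² dx = 25·π/2 = 25*π/2.
  u² cross terms: 2·(3)·(-1)·∫1·sin(3x) dx = -6·(2/3) = -4;  2·(3)·(-5)·∫1·sin(4x) dx = -30·(0) = 0;  2·(-1)·(-5)·∫sin(3x)·sin(4x) dx = 10·(0) = 0.
  So ∫_0^π u² dx = 9*π + π/2 + 25*π/2 − 4 + 0 + 0 = -4 + 22*π.
  (u')² squared terms: (-20)²·∫cos(4x)² dx = 400·π/2 = 200*π;  (-3)²·∫cos(3x)² dx = 9·π/2 = 9*π/2.
  (u')² cross terms: 2·(-20)·(-3)·∫cos(4x)·cos(3x) dx = 120·(0) = 0.
  So ∫_0^π (u')² dx = 200*π + 9*π/2 + 0 = 409*π/2.
||u||_{H^1}^2 = (-4 + 22*π) + (409*π/2) = -4 + 453*π/2.


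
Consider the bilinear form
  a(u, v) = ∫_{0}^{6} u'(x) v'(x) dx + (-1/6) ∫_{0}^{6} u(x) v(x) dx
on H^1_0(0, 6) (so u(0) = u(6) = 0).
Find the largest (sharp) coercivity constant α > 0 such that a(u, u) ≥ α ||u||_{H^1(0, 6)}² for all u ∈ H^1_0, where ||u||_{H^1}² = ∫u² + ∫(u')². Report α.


α = (-6 + π^2)/(π^2 + 36)

Coercivity of a(·,·) on H^1_0(0, 6) means a(u, u) ≥ α ||u||_{H^1}² for every u ∈ H^1_0.
The interval has length L = 6, and Poincaré/coercivity depend only on L. Here a(u, u) = ∫(u')² + (-1/6)·∫u².
Here c = -1/6 < 0 with |c| < (π/L)² = π^2/36, so coercivity still holds. The condition a(u,u) ≥ α||u||_{H^1}² reads (1−α)∫(u')² ≥ (α−c)∫u². Any admissible α is ≤ 1 (rapidly oscillating u have ∫u²/∫(u')² → 0), and α = 1 would force 0 ≥ (1−c)∫u², impossible since c < 1; so 1−α > 0. By the sharp Poincaré inequality on H^1_0 of an interval of length L, ∫(u')² ≥ (π/L)²∫u² with equality for the first sine mode sin(π(x−x₀)/L) (x₀ the left endpoint), so the inequality holds for all u iff (1−α)(π/L)² ≥ α − c, i.e. α ≤ ((π/L)² + c)/((π/L)² + 1) = (1 + c(L/π)²)/(1 + (L/π)²). (Direct route, valid since c ≤ 0: Poincaré gives c∫u² ≥ c(L/π)²∫(u')², so a(u,u) ≥ (1 + c(L/π)²)∫(u')², while ||u||_{H^1}² ≤ (1 + (L/π)²)∫(u')²; dividing yields the same α.) With (π/L)² = π^2/36 and c = -1/6, the largest admissible constant is α = ((π/L)² + c)/((π/L)² + 1).
Simplifying, α = (-6 + π^2)/(π^2 + 36).


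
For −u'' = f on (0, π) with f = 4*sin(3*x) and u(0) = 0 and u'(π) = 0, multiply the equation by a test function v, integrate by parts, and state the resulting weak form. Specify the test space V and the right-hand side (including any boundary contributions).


V = {v ∈ H^1(0, π) : v(0) = 0} (test functions vanish at x = 0 where u is specified); weak form: ∫_0^π u'v' dx = ∫_0^π (4*sin(3*x)) v dx for all v ∈ V.

Multiply both sides by a test function v and integrate from 0 to π:
  ∫_0^π −u''(x) v(x) dx = ∫_0^π f(x) v(x) dx.
Integrate the LHS by parts once:
  ∫_0^π −u'' v dx = −[u'(x) v(x)]_0^π + ∫_0^π u'(x) v'(x) dx.
Thus ∫_0^π u'(x) v'(x) dx = ∫_0^π f(x) v(x) dx + [u'(x) v(x)]_0^π.
Choose V so that boundary terms are either known or forced to vanish.
Mixed BC: u(0) = 0 (Dirichlet) and u'(π) = 0 (Neumann). Define V = {v ∈ H^1(0, π) : v(0) = 0}. Then [u' v]_0^π = u'(π)·v(π) − u'(0)·0 = 0.
Weak formulation: find u (satisfying any essential BC) such that ∫_0^π u'(x) v'(x) dx = ∫_0^π f v dx for all v ∈ V (Dirichlet at 0 absorbed into V; the Neumann datum at x = π is zero, so no boundary term remains).
Substituting f(x) = 4*sin(3*x), the right-hand side is ∫_0^π (4*sin(3*x)) v dx.


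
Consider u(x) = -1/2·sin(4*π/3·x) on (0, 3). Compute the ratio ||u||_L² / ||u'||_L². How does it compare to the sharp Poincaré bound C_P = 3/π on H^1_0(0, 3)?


||u||_L² / ||u'||_L² = 3/(4*π) < C_P = 3/π.

u(x) = -1/2·sin(4*π/3·x), so u'(x) = -2*π*cos(4*π*x/3)/3.
Writing u(x) = A·sin(kπx/L) with A = -1/2 and k = 4, use ∫_0^L sin²(kπx/L) dx = L/2 and ∫_0^L cos²(kπx/L) dx = L/2.
u² = 1/4·sin²(4*π/3·x) and (u')² = 4*π^2/9·cos²(4*π/3·x), and each of sin², cos² integrates to L/2 = 3/2 over (0, 3).
∫_0^3 u² dx = 3/8, so ||u||_L² = sqrt(6)/4.
∫_0^3 (u')² dx = 2*π^2/3, so ||u'||_L² = sqrt(6)*π/3.
Ratio ||u||_L² / ||u'||_L² = 3/(4*π).
Sharp Poincaré constant on H^1_0(0, 3) is C_P = L/π = 3/π, achieved by sin(π/3·x).
This is the k = 4 harmonic; the ratio L/(kπ) is strictly less than C_P = L/π, consistent with the sharp inequality ||u||_L² ≤ C_P ||u'||_L².


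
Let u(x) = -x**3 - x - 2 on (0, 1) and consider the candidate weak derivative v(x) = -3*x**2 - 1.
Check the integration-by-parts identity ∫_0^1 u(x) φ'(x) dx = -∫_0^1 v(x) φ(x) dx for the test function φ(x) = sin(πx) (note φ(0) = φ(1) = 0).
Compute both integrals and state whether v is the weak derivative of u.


LHS = -12/π^3 + 5/π, RHS = -12/π^3 + 5/π. Yes, v = u' weakly.

u(x) = -x**3 - x - 2, classical derivative u'(x) = -3*x**2 - 1.
φ(x) = sin(πx), so φ'(x) = π*cos(π*x).
Note φ(0) = φ(1) = 0, so the boundary term u·φ vanishes.
LHS = ∫_0^1 u(x) φ'(x) dx = ∫_0^1 (-π*x^3*cos(π*x) - π*x*cos(π*x) - 2*π*cos(π*x)) dx. Term by term:
  ∫_0^1 -2*π*cos(π*x) dx = 0;  ∫_0^1 -π*x*cos(π*x) dx = 2/π;  ∫_0^1 -π*x^3*cos(π*x) dx = -12/π^3 + 3/π.
Sum: 0 + 2/π + -12/π^3 + 3/π = -12/π^3 + 5/π.
So LHS = -12/π^3 + 5/π.
∫_0^1 v(x) φ(x) dx = ∫_0^1 (-3*x^2*sin(π*x) - sin(π*x)) dx. Term by term:
  ∫_0^1 -sin(π*x) dx = -2/π;  ∫_0^1 -3*x^2*sin(π*x) dx = -3/π + 12/π^3.
Sum: -2/π + -3/π + 12/π^3 = -5/π + 12/π^3.
So RHS = -∫_0^1 v(x) φ(x) dx = -12/π^3 + 5/π.
LHS = RHS, so the identity holds for this test φ.
Moreover u is smooth here and v(x) = u'(x) = -3*x**2 - 1 pointwise, so the identity holds for every test function. Hence v is the weak derivative of u.


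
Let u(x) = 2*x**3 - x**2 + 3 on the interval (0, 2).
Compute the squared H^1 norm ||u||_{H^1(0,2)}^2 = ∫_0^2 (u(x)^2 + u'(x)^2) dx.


||u||_{H^1}^2 = 8118/35

The H^1 norm (squared) on an interval (0, L) is
  ||u||_{H^1}^2 = ∫_0^L u(x)^2 dx + ∫_0^L u'(x)^2 dx.
Compute u'(x) = 6*x**2 - 2*x.
Then u(x)^2 = 4*x**6 - 4*x**5 + x**4 + 12*x**3 - 6*x**2 + 9 and u'(x)^2 = 36*x**4 - 24*x**3 + 4*x**2.
Integrate each monomial from 0 to 2 using ∫_0^2 c·x^n dx = c·2^(n+1)/(n+1):
  ∫_0^2 u(x)^2 dx = ∫_0^2 (4*x^6 - 4*x^5 + x^4 + 12*x^3 - 6*x^2 + 9) dx. Term by term:
    ∫_0^2 4*x^6 dx = 512/7;  ∫_0^2 -4*x^5 dx = -128/3;  ∫_0^2 x^4 dx = 32/5;
    ∫_0^2 12*x^3 dx = 48;  ∫_0^2 -6*x^2 dx = -16;  ∫_0^2 9 dx = 18.
  Sum: 512/7 − 128/3 + 32/5 + 48 − 16 + 18 = 9122/105.
  ∫_0^2 u'(x)^2 dx = ∫_0^2 (36*x^4 - 24*x^3 + 4*x^2) dx. Term by term:
    ∫_0^2 36*x^4 dx = 1152/5;  ∫_0^2 -24*x^3 dx = -96;  ∫_0^2 4*x^2 dx = 32/3.
  Sum: 1152/5 − 96 + 32/3 = 2176/15.
Adding: ||u||_{H^1}^2 = 9122/105 + 2176/15 = 8118/35.


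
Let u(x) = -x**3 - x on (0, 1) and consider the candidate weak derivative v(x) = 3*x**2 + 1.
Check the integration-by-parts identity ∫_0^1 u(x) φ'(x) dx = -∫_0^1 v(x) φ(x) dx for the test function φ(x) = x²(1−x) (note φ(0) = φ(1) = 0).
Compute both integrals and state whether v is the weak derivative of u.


LHS = 11/60, RHS = -11/60. No, v is not the weak derivative of u.

u(x) = -x**3 - x, classical derivative u'(x) = -3*x**2 - 1.
φ(x) = x²(1−x), so φ'(x) = x*(2 - 3*x).
Note φ(0) = φ(1) = 0, so the boundary term u·φ vanishes.
LHS = ∫_0^1 u(x) φ'(x) dx = ∫_0^1 (3*x^5 - 2*x^4 + 3*x^3 - 2*x^2) dx. Term by term:
  ∫_0^1 3*x^5 dx = 1/2;  ∫_0^1 -2*x^4 dx = -2/5;  ∫_0^1 3*x^3 dx = 3/4;
  ∫_0^1 -2*x^2 dx = -2/3.
Sum: 1/2 − 2/5 + 3/4 − 2/3 = 11/60.
So LHS = 11/60.
∫_0^1 v(x) φ(x) dx = ∫_0^1 (-3*x^5 + 3*x^4 - x^3 + x^2) dx. Term by term:
  ∫_0^1 -3*x^5 dx = -1/2;  ∫_0^1 3*x^4 dx = 3/5;  ∫_0^1 -x^3 dx = -1/4;
  ∫_0^1 x^2 dx = 1/3.
Sum: -1/2 + 3/5 − 1/4 + 1/3 = 11/60.
So RHS = -∫_0^1 v(x) φ(x) dx = -11/60.
LHS − RHS = 11/30 ≠ 0, so the identity fails.
(For a valid weak derivative the identity must hold for EVERY test function, in particular this one. The failure shows v is NOT the weak derivative of u.)
Correct weak derivative would be u'(x) = -3*x**2 - 1.


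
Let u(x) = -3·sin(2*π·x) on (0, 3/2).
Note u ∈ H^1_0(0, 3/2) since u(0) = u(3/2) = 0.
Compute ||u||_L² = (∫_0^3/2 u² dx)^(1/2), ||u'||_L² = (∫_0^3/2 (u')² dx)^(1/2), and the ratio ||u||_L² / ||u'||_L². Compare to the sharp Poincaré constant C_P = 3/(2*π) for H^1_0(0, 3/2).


||u||_L² / ||u'||_L² = 1/(2*π) < C_P = 3/(2*π).

u(x) = -3·sin(2*π·x), so u'(x) = -6*π*cos(2*π*x).
Writing u(x) = A·sin(kπx/L) with A = -3 and k = 3, use ∫_0^L sin²(kπx/L) dx = L/2 and ∫_0^L cos²(kπx/L) dx = L/2.
u² = 9·sin²(2*π·x) and (u')² = 36*π^2·cos²(2*π·x), and each of sin², cos² integrates to L/2 = 3/4 over (0, 3/2).
∫_0^3/2 u² dx = 27/4, so ||u||_L² = 3*sqrt(3)/2.
∫_0^3/2 (u')² dx = 27*π^2, so ||u'||_L² = 3*sqrt(3)*π.
Ratio ||u||_L² / ||u'||_L² = 1/(2*π).
Sharp Poincaré constant on H^1_0(0, 3/2) is C_P = L/π = 3/(2*π), achieved by sin(2*π/3·x).
This is the k = 3 harmonic; the ratio L/(kπ) is strictly less than C_P = L/π, consistent with the sharp inequality ||u||_L² ≤ C_P ||u'||_L².


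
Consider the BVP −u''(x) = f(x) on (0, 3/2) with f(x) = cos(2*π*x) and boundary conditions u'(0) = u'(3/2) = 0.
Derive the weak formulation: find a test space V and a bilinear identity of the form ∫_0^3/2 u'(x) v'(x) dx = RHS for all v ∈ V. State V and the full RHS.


V = H^1(0, 3/2) (no boundary constraint on v; u is determined up to an additive constant); weak form: ∫_0^3/2 u'v' dx = ∫_0^3/2 (cos(2*π*x)) v dx for all v ∈ V.

Multiply both sides by a test function v and integrate from 0 to 3/2:
  ∫_0^3/2 −u''(x) v(x) dx = ∫_0^3/2 f(x) v(x) dx.
Integrate the LHS by parts once:
  ∫_0^3/2 −u'' v dx = −[u'(x) v(x)]_0^3/2 + ∫_0^3/2 u'(x) v'(x) dx.
Thus ∫_0^3/2 u'(x) v'(x) dx = ∫_0^3/2 f(x) v(x) dx + [u'(x) v(x)]_0^3/2.
Choose V so that boundary terms are either known or forced to vanish.
u has homogeneous Neumann: u'(0) = u'(3/2) = 0. So [u' v]_0^3/2 = 0·v(3/2) − 0·v(0) = 0 for any v; take V = H^1(0, 3/2).
Weak formulation: find u (satisfying any essential BC) such that ∫_0^3/2 u'(x) v'(x) dx = ∫_0^3/2 f v dx for all v ∈ V (homogeneous Neumann, so boundary terms vanish).
Substituting f(x) = cos(2*π*x), the right-hand side is ∫_0^3/2 (cos(2*π*x)) v dx.
Compatibility check (pure Neumann): taking v ≡ 1 ∈ V gives 0 = ∫_0^3/2 f dx + (0) − (0), i.e. ∫_0^3/2 f dx must equal u'(0) − u'(3/2) = 0. Indeed ∫_0^3/2 (cos(2*π*x)) dx = 0, so the data are compatible. The solution is then unique only up to an additive constant (fix it e.g. by requiring ∫_0^3/2 u dx = 0).


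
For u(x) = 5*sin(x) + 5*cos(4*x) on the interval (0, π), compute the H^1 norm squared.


||u||_{H^1(0,π)}^2 = -340/3 + 475*π/2

u'(x) = -20*sin(4*x) + 5*cos(x).
Expand u² and (u')² and integrate term by term on (0, π), using: for integers n ≥ 1, ∫_0^π sin²(nx) dx = ∫_0^π cos²(nx) dx = π/2; for n ≠ n', ∫_0^π sin(nx)sin(n'x) dx = ∫_0^π cos(nx)cos(n'x) dx = 0; and by product-to-sum, ∫_0^π sin(nx)cos(n'x) dx = ½∫_0^π [sin((n+n')x) + sin((n−n')x)] dx, which is 0 when n+n' is even and 2n/(n²−n'²) when n+n' is odd (it need not vanish on (0, π)).
  u² squared terms: (5)²·∫cos(4x)² dx = 25·π/2 = 25*π/2;  (5)²·∫sin(x)² dx = 25·π/2 = 25*π/2.
  u² cross terms: 2·(5)·(5)·∫cos(4x)·sin(x) dx = 50·(-2/15) = -20/3.
  So ∫_0^π u² dx = 25*π/2 + 25*π/2 − 20/3 = -20/3 + 25*π.
  (u')² squared terms: (-20)²·∫sin(4x)² dx = 400·π/2 = 200*π;  (5)²·∫cos(x)² dx = 25·π/2 = 25*π/2.
  (u')² cross terms: 2·(-20)·(5)·∫sin(4x)·cos(x) dx = -200·(8/15) = -320/3.
  So ∫_0^π (u')² dx = 200*π + 25*π/2 − 320/3 = -320/3 + 425*π/2.
||u||_{H^1}^2 = (-20/3 + 25*π) + (-320/3 + 425*π/2) = -340/3 + 475*π/2.


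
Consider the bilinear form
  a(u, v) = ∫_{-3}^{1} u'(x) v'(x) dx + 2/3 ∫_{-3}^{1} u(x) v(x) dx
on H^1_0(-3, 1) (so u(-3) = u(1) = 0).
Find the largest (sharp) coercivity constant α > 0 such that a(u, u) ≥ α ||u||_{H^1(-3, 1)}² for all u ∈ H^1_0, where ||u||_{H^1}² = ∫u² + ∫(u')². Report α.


α = (π^2 + 32/3)/(π^2 + 16)

Coercivity of a(·,·) on H^1_0(-3, 1) means a(u, u) ≥ α ||u||_{H^1}² for every u ∈ H^1_0.
The interval has length L = 4, and Poincaré/coercivity depend only on L. Here a(u, u) = ∫(u')² + (2/3)·∫u².
Here 0 < c = 2/3 < 1. The condition a(u,u) ≥ α||u||_{H^1}² reads (1−α)∫(u')² ≥ (α−c)∫u². Any admissible α is ≤ 1 (rapidly oscillating u have ∫u²/∫(u')² → 0), and α = 1 would force 0 ≥ (1−c)∫u², impossible since c < 1; so 1−α > 0. By the sharp Poincaré inequality on H^1_0 of an interval of length L, ∫(u')² ≥ (π/L)²∫u² with equality for the first sine mode sin(π(x−x₀)/L) (x₀ the left endpoint), so the inequality holds for all u iff (1−α)(π/L)² ≥ α − c, i.e. α ≤ ((π/L)² + c)/((π/L)² + 1) = (1 + c(L/π)²)/(1 + (L/π)²). With (π/L)² = π^2/16 and c = 2/3, the largest admissible constant is α = ((π/L)² + c)/((π/L)² + 1).
Simplifying, α = (π^2 + 32/3)/(π^2 + 16).


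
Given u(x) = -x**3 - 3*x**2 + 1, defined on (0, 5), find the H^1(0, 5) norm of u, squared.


||u||_{H^1}^2 = 624445/14

The H^1 norm (squared) on an interval (0, L) is
  ||u||_{H^1}^2 = ∫_0^L u(x)^2 dx + ∫_0^L u'(x)^2 dx.
Compute u'(x) = -3*x**2 - 6*x.
Then u(x)^2 = x**6 + 6*x**5 + 9*x**4 - 2*x**3 - 6*x**2 + 1 and u'(x)^2 = 9*x**4 + 36*x**3 + 36*x**2.
Integrate each monomial from 0 to 5 using ∫_0^5 c·x^n dx = c·5^(n+1)/(n+1):
  ∫_0^5 u(x)^2 dx = ∫_0^5 (x^6 + 6*x^5 + 9*x^4 - 2*x^3 - 6*x^2 + 1) dx. Term by term:
    ∫_0^5 x^6 dx = 78125/7;  ∫_0^5 6*x^5 dx = 15625;  ∫_0^5 9*x^4 dx = 5625;
    ∫_0^5 -2*x^3 dx = -625/2;  ∫_0^5 -6*x^2 dx = -250;  ∫_0^5 1 dx = 5.
  Sum: 78125/7 + 15625 + 5625 − 625/2 − 250 + 5 = 445945/14.
  ∫_0^5 u'(x)^2 dx = ∫_0^5 (9*x^4 + 36*x^3 + 36*x^2) dx. Term by term:
    ∫_0^5 9*x^4 dx = 5625;  ∫_0^5 36*x^3 dx = 5625;  ∫_0^5 36*x^2 dx = 1500.
  Sum: 5625 + 5625 + 1500 = 12750.
Adding: ||u||_{H^1}^2 = 445945/14 + 12750 = 624445/14.


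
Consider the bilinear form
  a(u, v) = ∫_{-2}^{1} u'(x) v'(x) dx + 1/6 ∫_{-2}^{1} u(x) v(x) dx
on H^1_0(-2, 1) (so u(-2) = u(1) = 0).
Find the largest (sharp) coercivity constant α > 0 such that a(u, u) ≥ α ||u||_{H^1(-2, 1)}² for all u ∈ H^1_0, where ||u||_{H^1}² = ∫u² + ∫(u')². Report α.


α = (3/2 + π^2)/(9 + π^2)

Coercivity of a(·,·) on H^1_0(-2, 1) means a(u, u) ≥ α ||u||_{H^1}² for every u ∈ H^1_0.
The interval has length L = 3, and Poincaré/coercivity depend only on L. Here a(u, u) = ∫(u')² + (1/6)·∫u².
Here 0 < c = 1/6 < 1. The condition a(u,u) ≥ α||u||_{H^1}² reads (1−α)∫(u')² ≥ (α−c)∫u². Any admissible α is ≤ 1 (rapidly oscillating u have ∫u²/∫(u')² → 0), and α = 1 would force 0 ≥ (1−c)∫u², impossible since c < 1; so 1−α > 0. By the sharp Poincaré inequality on H^1_0 of an interval of length L, ∫(u')² ≥ (π/L)²∫u² with equality for the first sine mode sin(π(x−x₀)/L) (x₀ the left endpoint), so the inequality holds for all u iff (1−α)(π/L)² ≥ α − c, i.e. α ≤ ((π/L)² + c)/((π/L)² + 1) = (1 + c(L/π)²)/(1 + (L/π)²). With (π/L)² = π^2/9 and c = 1/6, the largest admissible constant is α = ((π/L)² + c)/((π/L)² + 1).
Simplifying, α = (3/2 + π^2)/(9 + π^2).


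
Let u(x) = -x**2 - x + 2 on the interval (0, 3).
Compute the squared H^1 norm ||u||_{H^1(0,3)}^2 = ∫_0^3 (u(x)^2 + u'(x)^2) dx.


||u||_{H^1}^2 = 1131/10

The H^1 norm (squared) on an interval (0, L) is
  ||u||_{H^1}^2 = ∫_0^L u(x)^2 dx + ∫_0^L u'(x)^2 dx.
Compute u'(x) = -2*x - 1.
Then u(x)^2 = x**4 + 2*x**3 - 3*x**2 - 4*x + 4 and u'(x)^2 = 4*x**2 + 4*x + 1.
Integrate each monomial from 0 to 3 using ∫_0^3 c·x^n dx = c·3^(n+1)/(n+1):
  ∫_0^3 u(x)^2 dx = ∫_0^3 (x^4 + 2*x^3 - 3*x^2 - 4*x + 4) dx. Term by term:
    ∫_0^3 x^4 dx = 243/5;  ∫_0^3 2*x^3 dx = 81/2;  ∫_0^3 -3*x^2 dx = -27;
    ∫_0^3 -4*x dx = -18;  ∫_0^3 4 dx = 12.
  Sum: 243/5 + 81/2 − 27 − 18 + 12 = 561/10.
  ∫_0^3 u'(x)^2 dx = ∫_0^3 (4*x^2 + 4*x + 1) dx. Term by term:
    ∫_0^3 4*x^2 dx = 36;  ∫_0^3 4*x dx = 18;  ∫_0^3 1 dx = 3.
  Sum: 36 + 18 + 3 = 57.
Adding: ||u||_{H^1}^2 = 561/10 + 57 = 1131/10.


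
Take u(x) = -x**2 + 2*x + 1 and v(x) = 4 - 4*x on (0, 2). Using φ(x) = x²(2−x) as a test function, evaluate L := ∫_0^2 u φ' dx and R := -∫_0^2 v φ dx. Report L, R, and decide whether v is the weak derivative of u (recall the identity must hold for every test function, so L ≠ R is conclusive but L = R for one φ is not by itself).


LHS = 8/15, RHS = 16/15. No, v is not the weak derivative of u.

u(x) = -x**2 + 2*x + 1, classical derivative u'(x) = 2 - 2*x.
φ(x) = x²(2−x), so φ'(x) = x*(4 - 3*x).
Note φ(0) = φ(2) = 0, so the boundary term u·φ vanishes.
LHS = ∫_0^2 u(x) φ'(x) dx = ∫_0^2 (3*x^4 - 10*x^3 + 5*x^2 + 4*x) dx. Term by term:
  ∫_0^2 3*x^4 dx = 96/5;  ∫_0^2 -10*x^3 dx = -40;  ∫_0^2 5*x^2 dx = 40/3;
  ∫_0^2 4*x dx = 8.
Sum: 96/5 − 40 + 40/3 + 8 = 8/15.
So LHS = 8/15.
∫_0^2 v(x) φ(x) dx = ∫_0^2 (4*x^4 - 12*x^3 + 8*x^2) dx. Term by term:
  ∫_0^2 4*x^4 dx = 128/5;  ∫_0^2 -12*x^3 dx = -48;  ∫_0^2 8*x^2 dx = 64/3.
Sum: 128/5 − 48 + 64/3 = -16/15.
So RHS = -∫_0^2 v(x) φ(x) dx = 16/15.
LHS − RHS = -8/15 ≠ 0, so the identity fails.
(For a valid weak derivative the identity must hold for EVERY test function, in particular this one. The failure shows v is NOT the weak derivative of u.)
Correct weak derivative would be u'(x) = 2 - 2*x.


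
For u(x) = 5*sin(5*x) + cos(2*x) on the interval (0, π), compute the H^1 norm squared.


||u||_{H^1(0,π)}^2 = 500/21 + 655*π/2

u'(x) = -2*sin(2*x) + 25*cos(5*x).
Expand u² and (u')² and integrate term by term on (0, π), using: for integers n ≥ 1, ∫_0^π sin²(nx) dx = ∫_0^π cos²(nx) dx = π/2; for n ≠ n', ∫_0^π sin(nx)sin(n'x) dx = ∫_0^π cos(nx)cos(n'x) dx = 0; and by product-to-sum, ∫_0^π sin(nx)cos(n'x) dx = ½∫_0^π [sin((n+n')x) + sin((n−n')x)] dx, which is 0 when n+n' is even and 2n/(n²−n'²) when n+n' is odd (it need not vanish on (0, π)).
  u² squared terms: (5)²·∫sin(5x)² dx = 25·π/2 = 25*π/2;  (1)²·∫cos(2x)² dx = 1·π/2 = π/2.
  u² cross terms: 2·(5)·(1)·∫sin(5x)·cos(2x) dx = 10·(10/21) = 100/21.
  So ∫_0^π u² dx = 25*π/2 + π/2 + 100/21 = 100/21 + 13*π.
  (u')² squared terms: (-2)²·∫sin(2x)² dx = 4·π/2 = 2*π;  (25)²·∫cos(5x)² dx = 625·π/2 = 625*π/2.
  (u')² cross terms: 2·(-2)·(25)·∫sin(2x)·cos(5x) dx = -100·(-4/21) = 400/21.
  So ∫_0^π (u')² dx = 2*π + 625*π/2 + 400/21 = 400/21 + 629*π/2.
||u||_{H^1}^2 = (100/21 + 13*π) + (400/21 + 629*π/2) = 500/21 + 655*π/2.


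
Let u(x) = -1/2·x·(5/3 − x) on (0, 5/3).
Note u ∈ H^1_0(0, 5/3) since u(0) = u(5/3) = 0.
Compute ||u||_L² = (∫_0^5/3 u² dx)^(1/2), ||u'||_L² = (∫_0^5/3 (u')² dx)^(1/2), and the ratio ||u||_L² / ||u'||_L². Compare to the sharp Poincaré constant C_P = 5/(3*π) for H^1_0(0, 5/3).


||u||_L² / ||u'||_L² = sqrt(10)/6 < C_P = 5/(3*π).

u(x) = -1/2·x·(5/3 − x), so u'(x) = x - 5/6.
u(x) = -1/2·x·(5/3 − x) vanishes at x = 0 and x = 5/3, so u ∈ H^1_0(0, 5/3). Differentiate via the product rule and integrate the resulting polynomials term by term.
  ∫_0^5/3 u² dx = ∫_0^5/3 (x^4/4 - 5*x^3/6 + 25*x^2/36) dx. Term by term:
    ∫_0^5/3 x^4/4 dx = 625/972;  ∫_0^5/3 -5*x^3/6 dx = -3125/1944;  ∫_0^5/3 25*x^2/36 dx = 3125/2916.
  Sum: 625/972 − 3125/1944 + 3125/2916 = 625/5832.
  ∫_0^5/3 (u')² dx = ∫_0^5/3 (x^2 - 5*x/3 + 25/36) dx. Term by term:
    ∫_0^5/3 x^2 dx = 125/81;  ∫_0^5/3 -5*x/3 dx = -125/54;  ∫_0^5/3 25/36 dx = 125/108.
  Sum: 125/81 − 125/54 + 125/108 = 125/324.
∫_0^5/3 u² dx = 625/5832, so ||u||_L² = 25*sqrt(2)/108.
∫_0^5/3 (u')² dx = 125/324, so ||u'||_L² = 5*sqrt(5)/18.
Ratio ||u||_L² / ||u'||_L² = sqrt(10)/6.
Sharp Poincaré constant on H^1_0(0, 5/3) is C_P = L/π = 5/(3*π), achieved by sin(3*π/5·x).
A polynomial bump cannot attain the sharp Poincaré constant (only the first sine eigenfunction does), so the ratio is strictly less than C_P, consistent with ||u||_L² ≤ C_P ||u'||_L².


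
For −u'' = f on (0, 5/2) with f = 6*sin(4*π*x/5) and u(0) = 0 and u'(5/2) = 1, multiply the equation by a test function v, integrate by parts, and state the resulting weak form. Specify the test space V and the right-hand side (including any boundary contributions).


V = {v ∈ H^1(0, 5/2) : v(0) = 0} (test functions vanish at x = 0 where u is specified); weak form: ∫_0^5/2 u'v' dx = ∫_0^5/2 (6*sin(4*π*x/5)) v dx + v(5/2) for all v ∈ V.

Multiply both sides by a test function v and integrate from 0 to 5/2:
  ∫_0^5/2 −u''(x) v(x) dx = ∫_0^5/2 f(x) v(x) dx.
Integrate the LHS by parts once:
  ∫_0^5/2 −u'' v dx = −[u'(x) v(x)]_0^5/2 + ∫_0^5/2 u'(x) v'(x) dx.
Thus ∫_0^5/2 u'(x) v'(x) dx = ∫_0^5/2 f(x) v(x) dx + [u'(x) v(x)]_0^5/2.
Choose V so that boundary terms are either known or forced to vanish.
Mixed BC: u(0) = 0 (Dirichlet) and u'(5/2) = 1 (Neumann). Define V = {v ∈ H^1(0, 5/2) : v(0) = 0}. Then [u' v]_0^5/2 = u'(5/2)·v(5/2) − u'(0)·0 = v(5/2).
Weak formulation: find u (satisfying any essential BC) such that ∫_0^5/2 u'(x) v'(x) dx = ∫_0^5/2 f v dx + v(5/2) for all v ∈ V (Dirichlet at 0 absorbed into V; Neumann datum at x = 5/2 contributes the boundary term).
Substituting f(x) = 6*sin(4*π*x/5), the right-hand side is ∫_0^5/2 (6*sin(4*π*x/5)) v dx + v(5/2).


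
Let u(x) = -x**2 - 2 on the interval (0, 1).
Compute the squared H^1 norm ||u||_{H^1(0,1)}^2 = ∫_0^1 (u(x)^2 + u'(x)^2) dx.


||u||_{H^1}^2 = 103/15

The H^1 norm (squared) on an interval (0, L) is
  ||u||_{H^1}^2 = ∫_0^L u(x)^2 dx + ∫_0^L u'(x)^2 dx.
Compute u'(x) = -2*x.
Then u(x)^2 = x**4 + 4*x**2 + 4 and u'(x)^2 = 4*x**2.
Integrate each monomial from 0 to 1 using ∫_0^1 c·x^n dx = c·1^(n+1)/(n+1):
  ∫_0^1 u(x)^2 dx = ∫_0^1 (x^4 + 4*x^2 + 4) dx. Term by term:
    ∫_0^1 x^4 dx = 1/5;  ∫_0^1 4*x^2 dx = 4/3;  ∫_0^1 4 dx = 4.
  Sum: 1/5 + 4/3 + 4 = 83/15.
  ∫_0^1 u'(x)^2 dx = ∫_0^1 (4*x^2) dx. Term by term:
    ∫_0^1 4*x^2 dx = 4/3.
Adding: ||u||_{H^1}^2 = 83/15 + 4/3 = 103/15.
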